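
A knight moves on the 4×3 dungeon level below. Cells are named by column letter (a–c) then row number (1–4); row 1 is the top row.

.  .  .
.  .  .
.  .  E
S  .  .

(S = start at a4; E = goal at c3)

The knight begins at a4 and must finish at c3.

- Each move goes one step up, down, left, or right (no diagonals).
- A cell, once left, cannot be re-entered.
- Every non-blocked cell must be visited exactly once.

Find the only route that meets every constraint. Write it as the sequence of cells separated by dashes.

a4 - a3 - a2 - a1 - b1 - c1 - c2 - b2 - b3 - b4 - c4 - c3

Need to visit all 12 open cells exactly once, starting at a4 and ending at c3.
Cell c4 has only two open neighbours (c3 and b4), so the path must pass straight through it: one of those is the cell it's entered from and the other is where it exits.
Route from a4: 3× up (reaching a1), 2× right (reaching c1), down to c2, left to b2, 2× down (reaching b4), right to c4, up to c3 — 11 moves in all.
Check: all 12 open cells covered.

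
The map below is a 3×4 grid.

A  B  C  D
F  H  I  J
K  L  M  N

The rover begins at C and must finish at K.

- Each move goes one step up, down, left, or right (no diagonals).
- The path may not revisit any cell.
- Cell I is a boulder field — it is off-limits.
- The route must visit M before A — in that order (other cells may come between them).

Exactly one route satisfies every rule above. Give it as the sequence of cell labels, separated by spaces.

The waypoints must appear in the order M, A, with no cell reused.
Route from C: right to D, 2× down (reaching N), 2× left (reaching L), 2× up (reaching B), left to A, 2× down (reaching K) — 10 moves in all.
Check: order respected (M at step 4, A at step 8).

C D J N M L H B A F K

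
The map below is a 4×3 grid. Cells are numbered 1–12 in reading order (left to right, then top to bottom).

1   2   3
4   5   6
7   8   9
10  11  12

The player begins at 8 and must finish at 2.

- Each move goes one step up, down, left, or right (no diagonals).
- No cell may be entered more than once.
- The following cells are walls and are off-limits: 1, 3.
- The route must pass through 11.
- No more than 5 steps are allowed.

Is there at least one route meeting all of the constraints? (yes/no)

Exhausting the options from 8, every branch either dead-ends against blocked cells, would have to re-enter a cell already used, runs past the 5-move limit, or reaches the goal with a constraint still unmet.

no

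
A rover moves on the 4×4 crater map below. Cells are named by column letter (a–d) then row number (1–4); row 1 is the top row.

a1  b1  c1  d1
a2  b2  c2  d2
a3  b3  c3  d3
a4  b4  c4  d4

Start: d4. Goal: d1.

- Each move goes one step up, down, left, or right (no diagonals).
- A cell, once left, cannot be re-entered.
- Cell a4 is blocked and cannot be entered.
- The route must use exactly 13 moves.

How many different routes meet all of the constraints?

Need simple routes of exactly 13 moves from d4 to d1 (Manhattan distance 3, so 5 moves are spent on a detour and 5 undoing it).
Branch systematically from the start, pruning whenever the remaining move budget drops below the Manhattan distance to d1 or differs from it in parity. Grouping the completions by first move — via d3: 8; via c4: 6 — and summing: 8 + 6 = 14.
That gives 14 routes.

14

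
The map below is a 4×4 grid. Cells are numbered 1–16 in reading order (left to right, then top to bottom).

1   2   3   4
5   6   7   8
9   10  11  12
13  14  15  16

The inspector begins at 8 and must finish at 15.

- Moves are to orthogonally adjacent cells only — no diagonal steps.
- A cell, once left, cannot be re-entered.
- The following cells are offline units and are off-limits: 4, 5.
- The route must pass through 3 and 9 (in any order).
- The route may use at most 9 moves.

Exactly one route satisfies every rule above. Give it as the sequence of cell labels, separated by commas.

The budget equals the shortest possible length, so every move has to be on a shortest route through the required cells.
Route from 8: left 1 to 7, up 1 to 3, left 1 to 2, down 2 to 10, left 1 to 9, down 1 to 13, right 2 to 15 — 9 moves in all.
Check: all required cells visited; 9 ≤ 9 moves.

8, 7, 3, 2, 6, 10, 9, 13, 14, 15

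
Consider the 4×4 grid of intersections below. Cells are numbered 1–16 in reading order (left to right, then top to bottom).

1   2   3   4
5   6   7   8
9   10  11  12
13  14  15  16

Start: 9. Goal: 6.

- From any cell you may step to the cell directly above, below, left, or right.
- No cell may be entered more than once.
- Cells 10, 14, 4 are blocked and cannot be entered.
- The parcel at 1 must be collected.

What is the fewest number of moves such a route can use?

Any route passes through 1 somewhere between 9 and 6. Summing Manhattan distances along the two legs (9 → 1 → 6) gives a lower bound of 2 + 2 = 4 moves.
A route of 4 moves achieves this: 9 → 5 → 1 → 2 → 6.
Since 4 matches the lower bound, it is optimal.

4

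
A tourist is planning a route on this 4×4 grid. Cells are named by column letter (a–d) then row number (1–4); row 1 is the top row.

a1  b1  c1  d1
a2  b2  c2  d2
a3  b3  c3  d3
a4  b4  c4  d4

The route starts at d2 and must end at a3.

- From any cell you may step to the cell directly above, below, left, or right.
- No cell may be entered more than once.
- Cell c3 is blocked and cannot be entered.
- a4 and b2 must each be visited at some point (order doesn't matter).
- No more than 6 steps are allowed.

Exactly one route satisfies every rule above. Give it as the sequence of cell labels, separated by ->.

Any route must reach a4 and b2 and still end at a3 within 6 moves, so the order of the required stops is forced.
Route from d2: left 2 to b2, down 2 to b4, left 1 to a4, up 1 to a3 — 6 moves in all.
Check: all required cells visited; 6 ≤ 6 moves.

d2 -> c2 -> b2 -> b3 -> b4 -> a4 -> a3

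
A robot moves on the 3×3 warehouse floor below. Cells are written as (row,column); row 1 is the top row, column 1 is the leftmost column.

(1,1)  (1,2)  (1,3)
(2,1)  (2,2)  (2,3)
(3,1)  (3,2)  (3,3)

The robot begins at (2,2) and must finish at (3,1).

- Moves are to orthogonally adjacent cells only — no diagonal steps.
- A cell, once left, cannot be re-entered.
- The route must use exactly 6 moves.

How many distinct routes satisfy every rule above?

2

Need simple routes of exactly 6 moves from (2,2) to (3,1) (Manhattan distance 2, so 2 moves are spent on a detour and 2 undoing it).
Enumerating: (2,2) (1,2) (1,3) (2,3) (3,3) (3,2) (3,1) | (2,2) (2,3) (1,3) (1,2) (1,1) (2,1) (3,1).
That gives 2 routes.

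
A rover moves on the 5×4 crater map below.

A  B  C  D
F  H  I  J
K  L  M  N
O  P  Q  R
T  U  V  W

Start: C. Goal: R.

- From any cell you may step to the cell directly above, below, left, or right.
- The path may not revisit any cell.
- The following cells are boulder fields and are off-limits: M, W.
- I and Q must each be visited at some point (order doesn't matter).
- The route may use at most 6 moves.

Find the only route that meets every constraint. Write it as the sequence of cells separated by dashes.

C - I - H - L - P - Q - R

Any route must reach I and Q and still end at R within 6 moves, so the order of the required stops is forced.
Route from C: down to I, left to H, 2× down (reaching P), 2× right (reaching R) — 6 moves in all.
Check: all required cells visited; 6 ≤ 6 moves.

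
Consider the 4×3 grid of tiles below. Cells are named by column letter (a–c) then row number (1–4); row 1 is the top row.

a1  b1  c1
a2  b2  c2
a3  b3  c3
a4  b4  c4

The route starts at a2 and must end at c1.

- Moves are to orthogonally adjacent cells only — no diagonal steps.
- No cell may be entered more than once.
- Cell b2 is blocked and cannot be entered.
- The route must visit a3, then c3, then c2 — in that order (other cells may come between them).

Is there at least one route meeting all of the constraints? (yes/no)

yes

One route that works: a2 → a3 → b3 → c3 → c2 → c1.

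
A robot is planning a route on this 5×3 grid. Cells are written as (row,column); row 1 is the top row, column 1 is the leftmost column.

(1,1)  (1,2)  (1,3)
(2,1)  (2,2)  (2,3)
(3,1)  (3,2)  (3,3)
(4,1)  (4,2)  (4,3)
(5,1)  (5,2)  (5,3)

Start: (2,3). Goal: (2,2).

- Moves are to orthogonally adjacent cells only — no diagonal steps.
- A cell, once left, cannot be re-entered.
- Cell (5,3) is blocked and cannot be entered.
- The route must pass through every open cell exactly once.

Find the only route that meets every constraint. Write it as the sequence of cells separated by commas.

(2,3), (1,3), (1,2), (1,1), (2,1), (3,1), (4,1), (5,1), (5,2), (4,2), (4,3), (3,3), (3,2), (2,2)

Need to visit all 14 open cells exactly once, starting at (2,3) and ending at (2,2).
Cell (5,2) has only two open neighbours ((4,2) and (5,1)), so the path must pass straight through it: one of those is the cell it's entered from and the other is where it exits.
Route from (2,3): up to (1,3), 2× left (reaching (1,1)), 4× down (reaching (5,1)), right to (5,2), up to (4,2), right to (4,3), up to (3,3), left to (3,2), up to (2,2) — 13 moves in all.
Check: all 14 open cells covered.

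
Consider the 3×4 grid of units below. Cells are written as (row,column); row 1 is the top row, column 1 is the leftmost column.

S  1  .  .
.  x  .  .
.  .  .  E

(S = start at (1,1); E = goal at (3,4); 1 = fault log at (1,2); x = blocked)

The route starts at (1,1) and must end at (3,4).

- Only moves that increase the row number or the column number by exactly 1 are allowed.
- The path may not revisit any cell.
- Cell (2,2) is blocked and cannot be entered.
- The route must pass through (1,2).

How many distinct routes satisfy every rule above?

A right/down-only route from (1,1) to (3,4) makes exactly 2 down-moves and 3 right-moves in some order.
With no other constraints that would be C(5,2) = 10 routes.
Split at (1,2) and multiply the segment counts (each segment already excludes blocked cells): (1,1)→(1,2): 1; (1,2)→(3,4): 3; product = 3.
That gives 3 routes.

3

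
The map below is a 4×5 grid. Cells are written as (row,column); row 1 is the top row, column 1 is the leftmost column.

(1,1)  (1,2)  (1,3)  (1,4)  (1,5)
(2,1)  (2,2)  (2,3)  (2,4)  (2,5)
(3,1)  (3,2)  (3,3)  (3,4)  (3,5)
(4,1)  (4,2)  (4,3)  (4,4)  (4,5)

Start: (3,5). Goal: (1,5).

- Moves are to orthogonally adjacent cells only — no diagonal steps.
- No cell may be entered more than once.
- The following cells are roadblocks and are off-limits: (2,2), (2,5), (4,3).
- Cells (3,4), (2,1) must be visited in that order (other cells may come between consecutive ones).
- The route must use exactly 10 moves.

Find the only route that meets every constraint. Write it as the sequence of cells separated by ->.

(3,5) -> (3,4) -> (3,3) -> (3,2) -> (3,1) -> (2,1) -> (1,1) -> (1,2) -> (1,3) -> (1,4) -> (1,5)

The waypoints must appear in the order (3,4), (2,1), with no cell reused.
Route from (3,5): left 4 to (3,1), up 2 to (1,1), right 4 to (1,5) — 10 moves in all.
Check: order respected ((3,4) at step 1, (2,1) at step 5); 10 moves as required.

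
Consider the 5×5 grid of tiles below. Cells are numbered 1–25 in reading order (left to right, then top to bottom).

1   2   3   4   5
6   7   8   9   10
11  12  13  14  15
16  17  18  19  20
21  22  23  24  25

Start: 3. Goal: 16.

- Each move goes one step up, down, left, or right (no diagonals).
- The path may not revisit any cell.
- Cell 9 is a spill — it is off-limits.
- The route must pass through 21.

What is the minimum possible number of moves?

7

Any route passes through 21 somewhere between 3 and 16. Summing Manhattan distances along the two legs (3 → 21 → 16) gives a lower bound of 6 + 1 = 7 moves.
A route of 7 moves achieves this: 3 → 8 → 13 → 18 → 23 → 22 → 21 → 16.
Since 7 matches the lower bound, it is optimal.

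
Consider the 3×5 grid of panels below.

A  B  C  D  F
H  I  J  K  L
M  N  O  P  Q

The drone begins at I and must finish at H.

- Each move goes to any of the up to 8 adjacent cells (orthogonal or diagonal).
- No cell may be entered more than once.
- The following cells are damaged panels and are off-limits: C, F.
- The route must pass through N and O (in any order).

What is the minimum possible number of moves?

3

Any route passes through N and O in some order between I and H. Summing Chebyshev distances along each leg and taking the cheapest ordering (I → O → N → H) gives a lower bound of 1 + 1 + 1 = 3 moves.
A route of 3 moves achieves this: I → O → N → H.
Since 3 matches the lower bound, it is optimal.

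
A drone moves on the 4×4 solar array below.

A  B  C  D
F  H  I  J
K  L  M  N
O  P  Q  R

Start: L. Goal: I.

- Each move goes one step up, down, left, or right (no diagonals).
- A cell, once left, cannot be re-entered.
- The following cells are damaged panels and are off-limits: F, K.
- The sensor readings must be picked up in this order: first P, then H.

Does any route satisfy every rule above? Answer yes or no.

yes

One route that works: L → P → Q → M → N → J → D → C → B → H → I.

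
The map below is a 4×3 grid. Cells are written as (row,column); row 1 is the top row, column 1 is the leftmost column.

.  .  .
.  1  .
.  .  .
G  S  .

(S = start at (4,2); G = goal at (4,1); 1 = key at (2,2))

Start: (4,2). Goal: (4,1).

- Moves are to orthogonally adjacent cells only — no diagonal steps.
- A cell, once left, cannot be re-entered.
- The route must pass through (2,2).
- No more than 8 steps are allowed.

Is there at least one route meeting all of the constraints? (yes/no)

One route that works: (4,2) → (3,2) → (2,2) → (2,1) → (3,1) → (4,1).

yes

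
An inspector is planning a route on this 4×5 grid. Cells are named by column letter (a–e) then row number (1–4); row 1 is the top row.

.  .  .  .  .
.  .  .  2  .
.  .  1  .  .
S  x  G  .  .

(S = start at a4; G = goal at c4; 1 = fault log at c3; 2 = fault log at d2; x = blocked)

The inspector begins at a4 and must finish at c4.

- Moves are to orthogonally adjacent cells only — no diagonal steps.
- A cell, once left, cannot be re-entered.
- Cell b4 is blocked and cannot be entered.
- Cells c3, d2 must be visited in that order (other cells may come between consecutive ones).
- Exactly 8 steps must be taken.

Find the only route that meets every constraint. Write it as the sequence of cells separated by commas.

a4, a3, b3, c3, c2, d2, d3, d4, c4

The waypoints must appear in the order c3, d2, with no cell reused.
Route from a4: up 1 to a3, right 2 to c3, up 1 to c2, right 1 to d2, down 2 to d4, left 1 to c4 — 8 moves in all.
Check: order respected (1 at step 3, 2 at step 5); 8 moves as required.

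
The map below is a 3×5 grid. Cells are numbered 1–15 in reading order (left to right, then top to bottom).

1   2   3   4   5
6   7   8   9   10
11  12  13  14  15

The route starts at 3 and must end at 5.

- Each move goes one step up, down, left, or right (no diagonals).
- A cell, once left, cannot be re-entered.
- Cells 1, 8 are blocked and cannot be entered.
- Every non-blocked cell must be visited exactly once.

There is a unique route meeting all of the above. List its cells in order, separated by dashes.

Need to visit all 13 open cells exactly once, starting at 3 and ending at 5.
Cell 13 has only two open neighbours (12 and 14), so the path must pass straight through it: one of those is the cell it's entered from and the other is where it exits.
Route from 3: left 1 to 2, down 1 to 7, left 1 to 6, down 1 to 11, right 4 to 15, up 1 to 10, left 1 to 9, up 1 to 4, right 1 to 5 — 12 moves in all.
Check: all 13 open cells covered.

3 - 2 - 7 - 6 - 11 - 12 - 13 - 14 - 15 - 10 - 9 - 4 - 5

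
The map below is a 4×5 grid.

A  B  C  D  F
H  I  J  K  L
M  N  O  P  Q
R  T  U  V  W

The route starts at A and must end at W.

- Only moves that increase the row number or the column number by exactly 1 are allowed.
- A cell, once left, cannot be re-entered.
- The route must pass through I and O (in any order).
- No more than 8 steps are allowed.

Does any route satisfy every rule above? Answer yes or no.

One route that works: A → H → I → N → O → U → V → W.

yes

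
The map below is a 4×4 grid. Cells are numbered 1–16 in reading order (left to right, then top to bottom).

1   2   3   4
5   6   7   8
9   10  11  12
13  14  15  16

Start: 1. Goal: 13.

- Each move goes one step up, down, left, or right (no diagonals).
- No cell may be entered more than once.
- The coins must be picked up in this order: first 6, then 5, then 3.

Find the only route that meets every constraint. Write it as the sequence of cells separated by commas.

1, 2, 6, 5, 9, 10, 11, 7, 3, 4, 8, 12, 16, 15, 14, 13

The waypoints must appear in the order 6, 5, 3, with no cell reused.
Route from 1: right to 2, down to 6, left to 5, down to 9, 2× right (reaching 11), 2× up (reaching 3), right to 4, 3× down (reaching 16), 3× left (reaching 13) — 15 moves in all.
Check: order respected (6 at step 2, 5 at step 3, 3 at step 8).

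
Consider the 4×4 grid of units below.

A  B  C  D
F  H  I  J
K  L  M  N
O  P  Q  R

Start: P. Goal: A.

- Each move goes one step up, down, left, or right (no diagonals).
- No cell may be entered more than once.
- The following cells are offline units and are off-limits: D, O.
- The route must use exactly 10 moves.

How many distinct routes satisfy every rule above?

17

Need simple routes of exactly 10 moves from P to A (Manhattan distance 4, so 3 moves are spent on a detour and 3 undoing it).
Branch systematically from the start, pruning whenever the remaining move budget drops below the Manhattan distance to A or differs from it in parity. Grouping the completions by first move — via L: 4; via Q: 13 — and summing: 4 + 13 = 17.
That gives 17 routes.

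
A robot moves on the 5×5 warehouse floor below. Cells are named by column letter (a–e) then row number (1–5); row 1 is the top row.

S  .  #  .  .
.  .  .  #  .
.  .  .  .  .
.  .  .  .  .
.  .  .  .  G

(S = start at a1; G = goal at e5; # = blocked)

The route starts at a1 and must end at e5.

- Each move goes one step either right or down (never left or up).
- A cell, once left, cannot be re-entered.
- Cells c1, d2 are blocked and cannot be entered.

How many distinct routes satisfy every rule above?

47

A right/down-only route from a1 to e5 makes exactly 4 down-moves and 4 right-moves in some order.
With no other constraints that would be C(8,4) = 70 routes.
Subtract routes through each blocked cell (inclusion–exclusion for overlaps): − through c1: 15 − through d2: 16 + through c1&d2: 8 → 47.
That gives 47 routes.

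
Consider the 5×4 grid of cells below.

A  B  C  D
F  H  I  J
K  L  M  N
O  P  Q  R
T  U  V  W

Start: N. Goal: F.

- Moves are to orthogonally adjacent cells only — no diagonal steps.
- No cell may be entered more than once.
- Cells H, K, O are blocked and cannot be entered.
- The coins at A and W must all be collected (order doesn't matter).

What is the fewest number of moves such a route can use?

10

Any route passes through A and W in some order between N and F. Summing Manhattan distances along each leg and taking the cheapest ordering (N → W → A → F) gives a lower bound of 2 + 7 + 1 = 10 moves.
A route of 10 moves achieves this: N → R → W → V → Q → M → I → C → B → A → F.
Since 10 matches the lower bound, it is optimal.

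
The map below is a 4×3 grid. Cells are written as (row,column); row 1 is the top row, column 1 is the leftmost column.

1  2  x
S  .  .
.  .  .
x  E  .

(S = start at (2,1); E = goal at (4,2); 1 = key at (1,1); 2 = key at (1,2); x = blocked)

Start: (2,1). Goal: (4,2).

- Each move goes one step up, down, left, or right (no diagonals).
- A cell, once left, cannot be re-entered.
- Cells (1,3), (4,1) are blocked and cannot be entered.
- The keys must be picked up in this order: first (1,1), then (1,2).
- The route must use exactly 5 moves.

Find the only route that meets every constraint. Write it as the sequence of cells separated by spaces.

(2,1) (1,1) (1,2) (2,2) (3,2) (4,2)

The waypoints must appear in the order (1,1), (1,2), with no cell reused.
Route from (2,1): up 1 to (1,1), right 1 to (1,2), down 3 to (4,2) — 5 moves in all.
Check: order respected (1 at step 1, 2 at step 2); 5 moves as required.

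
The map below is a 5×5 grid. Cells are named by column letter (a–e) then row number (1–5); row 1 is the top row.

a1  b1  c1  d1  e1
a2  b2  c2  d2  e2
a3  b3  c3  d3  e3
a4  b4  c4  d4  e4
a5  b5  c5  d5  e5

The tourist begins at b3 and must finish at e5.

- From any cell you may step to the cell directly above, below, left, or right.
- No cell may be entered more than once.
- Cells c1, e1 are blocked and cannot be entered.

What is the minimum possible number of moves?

The Manhattan distance from b3 to e5 is |3−5| + |2−5| = 5, so at least 5 moves are needed.
A route of 5 moves achieves this: b3 → b4 → b5 → c5 → d5 → e5.
Since 5 matches the lower bound, it is optimal.

5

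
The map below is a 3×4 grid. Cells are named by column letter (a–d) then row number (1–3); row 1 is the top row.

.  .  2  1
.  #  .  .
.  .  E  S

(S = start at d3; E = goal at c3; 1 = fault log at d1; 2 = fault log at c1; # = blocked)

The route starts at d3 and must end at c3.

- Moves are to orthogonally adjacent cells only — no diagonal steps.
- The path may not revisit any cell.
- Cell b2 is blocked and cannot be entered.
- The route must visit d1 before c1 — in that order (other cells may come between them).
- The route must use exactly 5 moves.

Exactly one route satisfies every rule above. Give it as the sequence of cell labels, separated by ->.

The waypoints must appear in the order d1, c1, with no cell reused.
Route from d3: up 2 to d1, left 1 to c1, down 2 to c3 — 5 moves in all.
Check: order respected (1 at step 2, 2 at step 3); 5 moves as required.

d3 -> d2 -> d1 -> c1 -> c2 -> c3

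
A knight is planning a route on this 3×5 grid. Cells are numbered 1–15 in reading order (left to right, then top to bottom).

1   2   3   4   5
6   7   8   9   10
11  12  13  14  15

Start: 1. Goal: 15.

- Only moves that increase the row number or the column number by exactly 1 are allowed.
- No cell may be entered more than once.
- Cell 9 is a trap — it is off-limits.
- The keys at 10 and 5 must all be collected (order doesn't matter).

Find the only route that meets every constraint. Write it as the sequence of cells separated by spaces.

Moves only go right or down, so the column and row indices never decrease.
Route from 1: right 4 to 5, down 2 to 15 — 6 moves in all.
Check: all required cells visited.

1 2 3 4 5 10 15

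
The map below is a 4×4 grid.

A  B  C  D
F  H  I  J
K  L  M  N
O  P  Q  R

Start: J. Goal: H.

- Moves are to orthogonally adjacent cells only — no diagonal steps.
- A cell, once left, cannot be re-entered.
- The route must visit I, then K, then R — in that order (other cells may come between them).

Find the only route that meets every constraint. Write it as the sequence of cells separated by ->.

J -> I -> C -> B -> A -> F -> K -> O -> P -> Q -> R -> N -> M -> L -> H

The waypoints must appear in the order I, K, R, with no cell reused.
Route from J: left to I, up to C, 2× left (reaching A), 3× down (reaching O), 3× right (reaching R), up to N, 2× left (reaching L), up to H — 14 moves in all.
Check: order respected (I at step 1, K at step 6, R at step 10).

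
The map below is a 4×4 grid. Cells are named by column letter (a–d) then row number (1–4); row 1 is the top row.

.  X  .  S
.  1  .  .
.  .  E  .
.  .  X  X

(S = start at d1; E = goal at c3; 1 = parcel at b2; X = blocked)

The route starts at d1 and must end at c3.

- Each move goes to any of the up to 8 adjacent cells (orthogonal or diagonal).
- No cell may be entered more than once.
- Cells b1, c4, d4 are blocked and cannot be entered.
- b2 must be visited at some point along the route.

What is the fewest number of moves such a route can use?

3

Any route passes through b2 somewhere between d1 and c3. Summing Chebyshev distances along the two legs (d1 → b2 → c3) gives a lower bound of 2 + 1 = 3 moves.
A route of 3 moves achieves this: d1 → c1 → b2 → c3.
Since 3 matches the lower bound, it is optimal.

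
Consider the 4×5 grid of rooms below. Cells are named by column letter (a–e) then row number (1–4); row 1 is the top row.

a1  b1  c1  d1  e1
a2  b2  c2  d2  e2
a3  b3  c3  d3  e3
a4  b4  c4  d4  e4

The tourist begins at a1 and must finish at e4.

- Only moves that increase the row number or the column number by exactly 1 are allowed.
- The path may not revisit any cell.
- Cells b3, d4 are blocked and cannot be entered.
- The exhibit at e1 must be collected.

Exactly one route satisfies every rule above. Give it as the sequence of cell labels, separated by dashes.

Moves only go right or down, so the column and row indices never decrease.
Route from a1: 4× right (reaching e1), 3× down (reaching e4) — 7 moves in all.
Check: all required cells visited.

a1 - b1 - c1 - d1 - e1 - e2 - e3 - e4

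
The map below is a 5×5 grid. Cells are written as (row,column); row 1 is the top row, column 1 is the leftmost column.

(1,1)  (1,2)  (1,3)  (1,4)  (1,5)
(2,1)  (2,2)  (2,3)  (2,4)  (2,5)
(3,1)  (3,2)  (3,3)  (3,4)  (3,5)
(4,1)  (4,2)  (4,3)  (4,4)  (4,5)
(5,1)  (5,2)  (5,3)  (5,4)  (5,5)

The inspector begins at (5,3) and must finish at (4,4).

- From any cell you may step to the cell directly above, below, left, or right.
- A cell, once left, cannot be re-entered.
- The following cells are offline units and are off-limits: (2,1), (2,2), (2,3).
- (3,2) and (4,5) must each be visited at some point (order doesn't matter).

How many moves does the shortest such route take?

8

Any route passes through (3,2) and (4,5) in some order between (5,3) and (4,4). Summing Manhattan distances along each leg and taking the cheapest ordering ((5,3) → (3,2) → (4,5) → (4,4)) gives a lower bound of 3 + 4 + 1 = 8 moves.
A route of 8 moves achieves this: (5,3) → (4,3) → (4,2) → (3,2) → (3,3) → (3,4) → (3,5) → (4,5) → (4,4).
Since 8 matches the lower bound, it is optimal.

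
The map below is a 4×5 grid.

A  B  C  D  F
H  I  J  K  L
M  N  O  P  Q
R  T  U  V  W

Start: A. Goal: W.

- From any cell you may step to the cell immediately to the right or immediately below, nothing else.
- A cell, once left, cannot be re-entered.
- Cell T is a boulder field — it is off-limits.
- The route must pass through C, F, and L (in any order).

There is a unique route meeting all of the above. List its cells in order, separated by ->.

A -> B -> C -> D -> F -> L -> Q -> W

Moves only go right or down, so the column and row indices never decrease.
Route from A: right 4 to F, down 3 to W — 7 moves in all.
Check: all required cells visited.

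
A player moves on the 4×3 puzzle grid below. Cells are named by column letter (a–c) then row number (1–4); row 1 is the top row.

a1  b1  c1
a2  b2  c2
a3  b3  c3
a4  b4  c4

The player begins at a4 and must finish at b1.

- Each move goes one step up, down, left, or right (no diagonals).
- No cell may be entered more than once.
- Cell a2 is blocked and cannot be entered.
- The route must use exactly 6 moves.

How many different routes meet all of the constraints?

Need simple routes of exactly 6 moves from a4 to b1 (Manhattan distance 4, so 1 moves are spent on a detour and 1 undoing it).
Branch systematically from the start, pruning whenever the remaining move budget drops below the Manhattan distance to b1 or differs from it in parity. Grouping the completions by first move — via a3: 3; via b4: 6 — and summing: 3 + 6 = 9.
That gives 9 routes.

9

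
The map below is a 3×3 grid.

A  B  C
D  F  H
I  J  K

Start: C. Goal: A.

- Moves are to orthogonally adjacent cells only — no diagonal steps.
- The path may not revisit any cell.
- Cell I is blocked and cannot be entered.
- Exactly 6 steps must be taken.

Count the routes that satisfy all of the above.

2

Need simple routes of exactly 6 moves from C to A (Manhattan distance 2, so 2 moves are spent on a detour and 2 undoing it).
Enumerating: C H K J F B A | C H K J F D A.
That gives 2 routes.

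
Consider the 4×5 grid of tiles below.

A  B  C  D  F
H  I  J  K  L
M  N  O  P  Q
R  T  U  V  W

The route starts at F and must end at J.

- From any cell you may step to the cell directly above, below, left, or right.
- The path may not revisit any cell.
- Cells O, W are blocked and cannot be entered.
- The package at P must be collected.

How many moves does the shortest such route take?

Any route passes through P somewhere between F and J. Summing Manhattan distances along the two legs (F → P → J) gives a lower bound of 3 + 2 = 5 moves.
A route of 5 moves achieves this: F → L → Q → P → K → J.
Since 5 matches the lower bound, it is optimal.

5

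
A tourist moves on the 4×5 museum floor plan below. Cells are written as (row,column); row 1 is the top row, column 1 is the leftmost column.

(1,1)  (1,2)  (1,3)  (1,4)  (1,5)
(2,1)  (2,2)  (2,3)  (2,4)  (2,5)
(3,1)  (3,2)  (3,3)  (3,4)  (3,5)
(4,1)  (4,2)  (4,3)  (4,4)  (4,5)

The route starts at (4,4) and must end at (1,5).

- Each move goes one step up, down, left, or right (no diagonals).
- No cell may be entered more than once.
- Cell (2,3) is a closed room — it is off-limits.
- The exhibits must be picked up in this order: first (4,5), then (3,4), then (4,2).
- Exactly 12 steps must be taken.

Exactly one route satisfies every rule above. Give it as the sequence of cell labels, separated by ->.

The waypoints must appear in the order (4,5), (3,4), (4,2), with no cell reused.
Route from (4,4): right to (4,5), up to (3,5), 2× left (reaching (3,3)), down to (4,3), left to (4,2), 3× up (reaching (1,2)), 3× right (reaching (1,5)) — 12 moves in all.
Check: order respected ((4,5) at step 1, (3,4) at step 3, (4,2) at step 6); 12 moves as required.

(4,4) -> (4,5) -> (3,5) -> (3,4) -> (3,3) -> (4,3) -> (4,2) -> (3,2) -> (2,2) -> (1,2) -> (1,3) -> (1,4) -> (1,5)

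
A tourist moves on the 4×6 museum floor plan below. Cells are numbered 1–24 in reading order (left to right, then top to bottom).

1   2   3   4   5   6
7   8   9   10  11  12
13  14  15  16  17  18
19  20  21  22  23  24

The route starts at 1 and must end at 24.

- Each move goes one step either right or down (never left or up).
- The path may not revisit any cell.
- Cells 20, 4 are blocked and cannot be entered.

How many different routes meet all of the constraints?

A right/down-only route from 1 to 24 makes exactly 3 down-moves and 5 right-moves in some order.
With no other constraints that would be C(8,3) = 56 routes.
Subtract routes through each blocked cell (inclusion–exclusion for overlaps): − through 4: 10 − through 20: 4 → 42.
That gives 42 routes.

42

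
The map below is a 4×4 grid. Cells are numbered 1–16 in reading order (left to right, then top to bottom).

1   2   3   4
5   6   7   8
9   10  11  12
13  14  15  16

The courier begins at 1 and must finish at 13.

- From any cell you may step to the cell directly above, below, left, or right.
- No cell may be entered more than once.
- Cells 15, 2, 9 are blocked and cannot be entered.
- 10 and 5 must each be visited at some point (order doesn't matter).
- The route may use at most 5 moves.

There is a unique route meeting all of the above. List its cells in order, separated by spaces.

1 5 6 10 14 13

The budget equals the shortest possible length, so every move has to be on a shortest route through the required cells.
Route from 1: down 1 to 5, right 1 to 6, down 2 to 14, left 1 to 13 — 5 moves in all.
Check: all required cells visited; 5 ≤ 5 moves.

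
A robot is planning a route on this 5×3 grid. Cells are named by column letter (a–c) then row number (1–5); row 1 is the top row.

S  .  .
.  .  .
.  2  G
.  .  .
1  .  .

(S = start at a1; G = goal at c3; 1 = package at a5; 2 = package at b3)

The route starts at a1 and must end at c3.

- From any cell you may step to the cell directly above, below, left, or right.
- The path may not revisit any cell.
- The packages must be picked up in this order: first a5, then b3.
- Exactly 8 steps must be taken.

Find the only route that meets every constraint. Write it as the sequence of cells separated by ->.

The waypoints must appear in the order a5, b3, with no cell reused.
Route from a1: down 4 to a5, right 1 to b5, up 2 to b3, right 1 to c3 — 8 moves in all.
Check: order respected (1 at step 4, 2 at step 7); 8 moves as required.

a1 -> a2 -> a3 -> a4 -> a5 -> b5 -> b4 -> b3 -> c3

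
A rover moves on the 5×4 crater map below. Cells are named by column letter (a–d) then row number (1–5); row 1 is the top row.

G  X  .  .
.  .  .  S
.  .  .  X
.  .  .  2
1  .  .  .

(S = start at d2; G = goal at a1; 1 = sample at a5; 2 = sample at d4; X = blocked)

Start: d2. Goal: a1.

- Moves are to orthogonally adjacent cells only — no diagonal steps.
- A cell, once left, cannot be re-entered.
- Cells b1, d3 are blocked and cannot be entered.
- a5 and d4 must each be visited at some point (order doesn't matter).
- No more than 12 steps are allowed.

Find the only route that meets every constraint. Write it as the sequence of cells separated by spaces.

d2 c2 c3 c4 d4 d5 c5 b5 a5 a4 a3 a2 a1

Any route must reach a5 and d4 and still end at a1 within 12 moves, so the order of the required stops is forced.
Route from d2: left to c2, 2× down (reaching c4), right to d4, down to d5, 3× left (reaching a5), 4× up (reaching a1) — 12 moves in all.
Check: all required cells visited; 12 ≤ 12 moves.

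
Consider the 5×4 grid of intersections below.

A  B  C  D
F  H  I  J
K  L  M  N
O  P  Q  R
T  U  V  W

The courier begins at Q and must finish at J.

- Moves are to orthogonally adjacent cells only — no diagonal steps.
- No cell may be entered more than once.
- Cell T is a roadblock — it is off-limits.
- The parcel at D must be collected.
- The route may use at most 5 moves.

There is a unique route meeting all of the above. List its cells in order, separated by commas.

The 5-move cap with required stops at D leaves no slack for detours.
Route from Q: 3× up (reaching C), right to D, down to J — 5 moves in all.
Check: all required cells visited; 5 ≤ 5 moves.

Q, M, I, C, D, J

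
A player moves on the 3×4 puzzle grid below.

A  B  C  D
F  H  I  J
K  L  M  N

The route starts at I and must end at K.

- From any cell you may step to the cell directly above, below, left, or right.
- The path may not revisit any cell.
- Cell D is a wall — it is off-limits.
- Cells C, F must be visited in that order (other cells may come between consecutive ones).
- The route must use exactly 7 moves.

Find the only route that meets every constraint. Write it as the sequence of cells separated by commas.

I, C, B, A, F, H, L, K

The waypoints must appear in the order C, F, with no cell reused.
Route from I: up 1 to C, left 2 to A, down 1 to F, right 1 to H, down 1 to L, left 1 to K — 7 moves in all.
Check: order respected (C at step 1, F at step 4); 7 moves as required.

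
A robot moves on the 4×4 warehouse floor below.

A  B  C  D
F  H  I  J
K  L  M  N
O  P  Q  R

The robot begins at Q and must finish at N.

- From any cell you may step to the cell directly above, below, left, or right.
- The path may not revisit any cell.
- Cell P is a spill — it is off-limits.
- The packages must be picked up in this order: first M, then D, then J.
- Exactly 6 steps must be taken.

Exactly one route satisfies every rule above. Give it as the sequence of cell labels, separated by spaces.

Q M I C D J N

The waypoints must appear in the order M, D, J, with no cell reused.
Route from Q: up 3 to C, right 1 to D, down 2 to N — 6 moves in all.
Check: order respected (M at step 1, D at step 4, J at step 5); 6 moves as required.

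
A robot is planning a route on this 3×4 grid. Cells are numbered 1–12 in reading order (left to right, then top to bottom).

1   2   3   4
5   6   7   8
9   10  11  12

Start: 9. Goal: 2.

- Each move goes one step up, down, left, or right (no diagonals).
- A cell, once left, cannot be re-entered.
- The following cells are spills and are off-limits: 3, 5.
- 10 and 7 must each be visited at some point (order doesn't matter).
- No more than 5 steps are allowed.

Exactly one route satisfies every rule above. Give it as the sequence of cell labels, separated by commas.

Any route must reach 10 and 7 and still end at 2 within 5 moves, so the order of the required stops is forced.
Route from 9: 2× right (reaching 11), up to 7, left to 6, up to 2 — 5 moves in all.
Check: all required cells visited; 5 ≤ 5 moves.

9, 10, 11, 7, 6, 2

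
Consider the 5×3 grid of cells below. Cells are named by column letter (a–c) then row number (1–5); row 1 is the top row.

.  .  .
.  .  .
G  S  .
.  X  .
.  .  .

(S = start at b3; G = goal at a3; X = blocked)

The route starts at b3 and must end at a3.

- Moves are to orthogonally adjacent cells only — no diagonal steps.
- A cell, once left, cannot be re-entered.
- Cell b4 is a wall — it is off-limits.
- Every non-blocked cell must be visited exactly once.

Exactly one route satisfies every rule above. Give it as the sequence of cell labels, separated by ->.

b3 -> b2 -> a2 -> a1 -> b1 -> c1 -> c2 -> c3 -> c4 -> c5 -> b5 -> a5 -> a4 -> a3

Need to visit all 14 open cells exactly once, starting at b3 and ending at a3.
Route from b3: up to b2, left to a2, up to a1, 2× right (reaching c1), 4× down (reaching c5), 2× left (reaching a5), 2× up (reaching a3) — 13 moves in all.
Check: all 14 open cells covered.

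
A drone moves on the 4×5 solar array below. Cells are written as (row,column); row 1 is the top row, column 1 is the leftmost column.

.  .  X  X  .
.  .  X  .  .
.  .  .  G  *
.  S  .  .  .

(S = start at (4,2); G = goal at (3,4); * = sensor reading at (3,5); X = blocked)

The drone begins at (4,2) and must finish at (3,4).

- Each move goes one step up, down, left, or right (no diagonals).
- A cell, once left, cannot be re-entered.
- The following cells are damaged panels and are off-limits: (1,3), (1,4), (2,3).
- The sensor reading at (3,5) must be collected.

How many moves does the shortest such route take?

Any route passes through (3,5) somewhere between (4,2) and (3,4). Summing Manhattan distances along the two legs ((4,2) → (3,5) → (3,4)) gives a lower bound of 4 + 1 = 5 moves.
A route of 5 moves achieves this: (4,2) → (4,3) → (4,4) → (4,5) → (3,5) → (3,4).
Since 5 matches the lower bound, it is optimal.

5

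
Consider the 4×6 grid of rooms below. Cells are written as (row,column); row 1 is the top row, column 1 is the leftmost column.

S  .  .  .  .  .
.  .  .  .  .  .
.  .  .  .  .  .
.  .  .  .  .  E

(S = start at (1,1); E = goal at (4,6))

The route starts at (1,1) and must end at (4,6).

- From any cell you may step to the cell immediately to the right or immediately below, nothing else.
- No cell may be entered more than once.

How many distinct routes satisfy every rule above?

A right/down-only route from (1,1) to (4,6) makes exactly 3 down-moves and 5 right-moves in some order.
With no other constraints that would be C(8,3) = 56 routes.
That gives 56 routes.

56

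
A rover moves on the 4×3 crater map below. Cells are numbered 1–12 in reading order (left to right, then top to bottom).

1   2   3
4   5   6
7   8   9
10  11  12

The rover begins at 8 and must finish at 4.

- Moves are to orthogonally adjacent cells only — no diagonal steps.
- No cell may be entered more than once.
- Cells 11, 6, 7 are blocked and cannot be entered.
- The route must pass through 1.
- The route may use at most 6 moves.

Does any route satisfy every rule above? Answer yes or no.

One route that works: 8 → 5 → 2 → 1 → 4.

yes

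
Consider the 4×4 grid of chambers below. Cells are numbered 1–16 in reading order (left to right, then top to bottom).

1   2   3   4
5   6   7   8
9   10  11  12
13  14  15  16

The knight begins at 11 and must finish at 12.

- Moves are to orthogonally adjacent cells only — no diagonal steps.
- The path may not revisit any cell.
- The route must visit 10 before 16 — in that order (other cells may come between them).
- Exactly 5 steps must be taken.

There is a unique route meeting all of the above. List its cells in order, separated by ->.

The waypoints must appear in the order 10, 16, with no cell reused.
Route from 11: left 1 to 10, down 1 to 14, right 2 to 16, up 1 to 12 — 5 moves in all.
Check: order respected (10 at step 1, 16 at step 4); 5 moves as required.

11 -> 10 -> 14 -> 15 -> 16 -> 12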